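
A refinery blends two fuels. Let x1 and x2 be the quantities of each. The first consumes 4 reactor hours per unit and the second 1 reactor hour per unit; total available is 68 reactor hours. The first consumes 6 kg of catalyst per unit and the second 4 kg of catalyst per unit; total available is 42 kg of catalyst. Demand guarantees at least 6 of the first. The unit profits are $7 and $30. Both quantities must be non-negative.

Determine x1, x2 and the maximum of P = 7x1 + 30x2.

x1 = 6, x2 = 3/2, maximum P = 87

Corner points and P = 7x1 + 30x2:
  (7, 0) → P = 49
  (6, 0) → P = 42
  (6, 3/2) → P = 87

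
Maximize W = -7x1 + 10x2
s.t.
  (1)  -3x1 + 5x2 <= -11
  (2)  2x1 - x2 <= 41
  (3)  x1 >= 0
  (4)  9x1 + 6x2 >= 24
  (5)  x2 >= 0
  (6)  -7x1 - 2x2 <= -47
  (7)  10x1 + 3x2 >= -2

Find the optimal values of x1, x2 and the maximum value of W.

x1 = 257/41, x2 = 64/41, maximum W = -1159/41

Corner points and W = -7x1 + 10x2:
  (194/7, 101/7) → W = -348/7
  (257/41, 64/41) → W = -1159/41
  (41/2, 0) → W = -287/2
  (47/7, 0) → W = -47

The optimum lies where -3x1 + 5x2 = -11 and -7x1 - 2x2 = -47.
Solving simultaneously gives x1 = 257/41, x2 = 64/41.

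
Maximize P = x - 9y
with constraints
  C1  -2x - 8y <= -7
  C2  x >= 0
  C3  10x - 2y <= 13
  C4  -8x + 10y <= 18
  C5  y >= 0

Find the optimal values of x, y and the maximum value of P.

Extreme points and P = x - 9y:
  (0, 7/8) → P = -63/8
  (59/42, 11/21) → P = -139/42
  (0, 9/5) → P = -81/5
  (83/42, 71/21) → P = -1195/42

At the optimal vertex, -2x - 8y = -7 and 10x - 2y = 13.
Solving simultaneously gives x = 59/42, y = 11/21.

x = 59/42, y = 11/21, maximum P = -139/42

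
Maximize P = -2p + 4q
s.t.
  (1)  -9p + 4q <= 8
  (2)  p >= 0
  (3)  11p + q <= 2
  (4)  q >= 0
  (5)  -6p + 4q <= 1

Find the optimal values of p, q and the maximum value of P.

Feasible corners and P = -2p + 4q:
  (0, 0) → P = 0
  (0, 1/4) → P = 1
  (2/11, 0) → P = -4/11
  (7/50, 23/50) → P = 39/25

The optimum lies where 11p + q = 2 and -6p + 4q = 1.
Solving simultaneously gives p = 7/50, q = 23/50.

p = 7/50, q = 23/50, maximum P = 39/25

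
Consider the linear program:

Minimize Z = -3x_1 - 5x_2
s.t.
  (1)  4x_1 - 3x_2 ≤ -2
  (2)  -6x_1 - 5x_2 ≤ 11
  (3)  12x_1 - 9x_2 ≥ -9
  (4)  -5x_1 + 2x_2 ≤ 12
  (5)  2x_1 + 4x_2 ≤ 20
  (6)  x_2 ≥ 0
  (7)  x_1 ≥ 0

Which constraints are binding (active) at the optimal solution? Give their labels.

Vertices and Z = -3x_1 - 5x_2:
  (26/11, 42/11) → Z = -288/11
  (0, 2/3) → Z = -10/3
  (24/11, 43/11) → Z = -287/11
  (0, 1) → Z = -5

The minimum is at (26/11, 42/11). Substituting into each constraint, equality holds for (1) and (5); the remaining constraints have slack.

(1) and (5)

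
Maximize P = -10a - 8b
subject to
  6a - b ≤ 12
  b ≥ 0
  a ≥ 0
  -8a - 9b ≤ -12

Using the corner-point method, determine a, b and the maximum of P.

The feasible region is unbounded (it extends along (0, 1), (1, 6)), but P strictly decreases along every unbounded feasible direction, so there is no improving ray and the maximum is attained at a vertex.

The optimum lies where a = 0 and -8a - 9b = -12.
Solving simultaneously gives a = 0, b = 4/3.

a = 0, b = 4/3, maximum P = -32/3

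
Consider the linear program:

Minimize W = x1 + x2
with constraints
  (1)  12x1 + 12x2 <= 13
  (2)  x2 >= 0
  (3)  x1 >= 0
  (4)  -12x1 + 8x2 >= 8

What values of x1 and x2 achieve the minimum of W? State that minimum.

x1 = 0, x2 = 1, minimum W = 1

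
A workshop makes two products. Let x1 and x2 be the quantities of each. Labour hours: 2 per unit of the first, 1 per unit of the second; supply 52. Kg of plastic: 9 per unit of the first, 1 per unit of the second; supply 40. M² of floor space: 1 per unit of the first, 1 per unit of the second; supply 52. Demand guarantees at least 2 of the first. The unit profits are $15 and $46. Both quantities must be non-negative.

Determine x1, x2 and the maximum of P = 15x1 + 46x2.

Vertices and P = 15x1 + 46x2:
  (40/9, 0) → P = 200/3
  (2, 0) → P = 30
  (2, 22) → P = 1042

At the optimal vertex, 9x1 + x2 = 40 and x1 = 2.
Solving simultaneously gives x1 = 2, x2 = 22.

x1 = 2, x2 = 22, maximum P = 1042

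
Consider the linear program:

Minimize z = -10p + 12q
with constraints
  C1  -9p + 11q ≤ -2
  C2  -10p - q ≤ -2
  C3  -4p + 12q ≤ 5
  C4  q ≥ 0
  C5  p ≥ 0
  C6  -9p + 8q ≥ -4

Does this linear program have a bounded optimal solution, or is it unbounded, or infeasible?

bounded optimum

Feasible corners and z = -10p + 12q:
  (2/9, 0) → z = -20/9
  (28/27, 2/3) → z = -64/27
  (4/9, 0) → z = -40/9
The feasible region has finitely many vertices and no improving ray; the minimum is -40/9 at (4/9, 0).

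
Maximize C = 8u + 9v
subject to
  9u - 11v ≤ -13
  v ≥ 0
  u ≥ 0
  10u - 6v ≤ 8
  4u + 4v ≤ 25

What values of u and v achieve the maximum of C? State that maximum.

Feasible corners and C = 8u + 9v:
  (0, 13/11) → C = 117/11
  (223/80, 277/80) → C = 4277/80
  (0, 25/4) → C = 225/4

u = 0, v = 25/4, maximum C = 225/4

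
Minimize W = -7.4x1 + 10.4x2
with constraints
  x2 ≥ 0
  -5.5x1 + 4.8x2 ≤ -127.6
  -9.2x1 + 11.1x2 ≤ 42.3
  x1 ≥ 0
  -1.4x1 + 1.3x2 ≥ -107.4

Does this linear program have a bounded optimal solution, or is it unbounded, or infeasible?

Feasible corners and W = -7.4x1 + 10.4x2:
  (23.2, 0) → W = -171.68
  (537/7, 0) → W = -19869/35
  (53980/563, 140657/1689) → W = 1322384/8445
  (124713/358, 52365/179) → W = 831579/1790
The feasible region has finitely many vertices and no improving ray; the minimum is -19869/35 at (537/7, 0).

bounded optimum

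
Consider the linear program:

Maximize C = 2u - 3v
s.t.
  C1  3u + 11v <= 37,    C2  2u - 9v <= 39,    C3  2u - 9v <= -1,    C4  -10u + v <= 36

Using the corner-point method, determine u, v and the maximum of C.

Corner points and C = 2u - 3v:
  (46/7, 11/7) → C = 59/7
  (-359/113, 478/113) → C = -2152/113
  (-323/88, -31/44) → C = -115/22

u = 46/7, v = 11/7, maximum C = 59/7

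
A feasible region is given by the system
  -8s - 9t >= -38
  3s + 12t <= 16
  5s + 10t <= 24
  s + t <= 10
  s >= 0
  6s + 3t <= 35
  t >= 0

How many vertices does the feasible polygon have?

5

Pairwise boundary intersections that survive every other constraint:
  (164/35, 2/35)
  (19/4, 0)
  (64/15, 4/15)
  (0, 4/3)
  (0, 0)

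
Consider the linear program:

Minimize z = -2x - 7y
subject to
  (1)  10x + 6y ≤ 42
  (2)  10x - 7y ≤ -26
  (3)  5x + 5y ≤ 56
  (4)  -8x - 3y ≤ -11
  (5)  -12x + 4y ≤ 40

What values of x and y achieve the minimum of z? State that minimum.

Corner points and z = -2x - 7y:
  (69/65, 68/13) → z = -2518/65
  (-9/14, 113/14) → z = -773/14
  (-1/86, 159/43) → z = -1112/43
  (-19/17, 113/17) → z = -753/17

At the optimal vertex, 10x + 6y = 42 and -12x + 4y = 40.
Solving simultaneously gives x = -9/14, y = 113/14.

x = -9/14, y = 113/14, minimum z = -773/14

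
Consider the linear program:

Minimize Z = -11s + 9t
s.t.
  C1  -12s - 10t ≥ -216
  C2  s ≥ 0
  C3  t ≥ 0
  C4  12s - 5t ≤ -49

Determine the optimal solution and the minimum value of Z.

Corner points and Z = -11s + 9t:
  (0, 108/5) → Z = 972/5
  (59/18, 53/3) → Z = 2213/18
  (0, 49/5) → Z = 441/5

s = 0, t = 49/5, minimum Z = 441/5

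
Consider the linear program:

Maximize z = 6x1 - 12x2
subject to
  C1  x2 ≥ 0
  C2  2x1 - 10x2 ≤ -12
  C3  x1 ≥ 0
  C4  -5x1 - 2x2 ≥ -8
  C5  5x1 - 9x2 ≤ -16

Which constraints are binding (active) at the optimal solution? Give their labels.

Corner points and z = 6x1 - 12x2:
  (0, 4) → z = -48
  (0, 16/9) → z = -64/3
  (8/11, 24/11) → z = -240/11

The maximum is at (0, 16/9). Substituting into each constraint, equality holds for C3 and C5; the remaining constraints have slack.

C3 and C5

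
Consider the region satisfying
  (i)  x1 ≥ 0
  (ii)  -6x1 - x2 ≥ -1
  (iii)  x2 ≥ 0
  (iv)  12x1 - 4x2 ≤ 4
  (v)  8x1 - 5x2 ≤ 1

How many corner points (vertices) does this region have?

4

Pairwise boundary intersections that survive every other constraint:
  (0, 1)
  (0, 0)
  (3/19, 1/19)
  (1/8, 0)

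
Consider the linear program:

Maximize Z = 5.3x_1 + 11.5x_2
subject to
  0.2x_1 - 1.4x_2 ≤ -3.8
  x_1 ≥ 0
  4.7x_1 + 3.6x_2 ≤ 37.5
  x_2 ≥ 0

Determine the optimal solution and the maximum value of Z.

x_1 = 0, x_2 = 125/12, maximum Z = 2875/24

Feasible corners and Z = 5.3x_1 + 11.5x_2:
  (0, 19/7) → Z = 437/14
  (1941/365, 1268/365) → Z = 248693/3650
  (0, 125/12) → Z = 2875/24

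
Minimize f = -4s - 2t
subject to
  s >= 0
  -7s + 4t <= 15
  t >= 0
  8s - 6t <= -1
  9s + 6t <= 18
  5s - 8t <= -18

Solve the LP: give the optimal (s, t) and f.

Corner points and f = -4s - 2t:
  (0, 3) → f = -6
  (0, 9/4) → f = -9/2
  (6/17, 42/17) → f = -108/17

The binding constraints are 9s + 6t = 18 and 5s - 8t = -18.
Solving simultaneously gives s = 6/17, t = 42/17.

s = 6/17, t = 42/17, minimum f = -108/17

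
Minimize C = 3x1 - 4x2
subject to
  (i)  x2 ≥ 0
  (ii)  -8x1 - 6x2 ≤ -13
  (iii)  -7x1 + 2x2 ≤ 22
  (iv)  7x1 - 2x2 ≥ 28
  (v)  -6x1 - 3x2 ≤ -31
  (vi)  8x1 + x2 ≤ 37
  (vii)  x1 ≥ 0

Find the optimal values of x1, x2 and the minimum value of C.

Feasible corners and C = 3x1 - 4x2:
  (146/33, 49/33) → C = 22/3
  (102/23, 35/23) → C = 166/23
  (40/9, 13/9) → C = 68/9

The optimum lies where 7x1 - 2x2 = 28 and 8x1 + x2 = 37.
Solving simultaneously gives x1 = 102/23, x2 = 35/23.

x1 = 102/23, x2 = 35/23, minimum C = 166/23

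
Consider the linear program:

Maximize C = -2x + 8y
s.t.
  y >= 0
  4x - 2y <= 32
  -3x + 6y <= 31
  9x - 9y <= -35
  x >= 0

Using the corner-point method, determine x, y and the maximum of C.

At the optimal vertex, -3x + 6y = 31 and 9x - 9y = -35.
Solving simultaneously gives x = 23/9, y = 58/9.

x = 23/9, y = 58/9, maximum C = 418/9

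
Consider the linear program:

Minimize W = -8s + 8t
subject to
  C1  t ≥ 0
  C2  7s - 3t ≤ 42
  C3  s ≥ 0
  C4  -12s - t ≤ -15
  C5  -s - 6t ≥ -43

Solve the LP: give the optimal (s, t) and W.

s = 6, t = 0, minimum W = -48

Corner points and W = -8s + 8t:
  (6, 0) → W = -48
  (5/4, 0) → W = -10
  (127/15, 259/45) → W = -976/45
  (47/71, 501/71) → W = 3632/71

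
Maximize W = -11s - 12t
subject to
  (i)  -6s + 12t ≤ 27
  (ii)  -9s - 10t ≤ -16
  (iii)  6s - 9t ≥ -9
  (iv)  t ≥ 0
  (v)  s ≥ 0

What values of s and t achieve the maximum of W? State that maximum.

Corner points and W = -11s - 12t:
  (15/2, 6) → W = -309/2
  (18/47, 59/47) → W = -906/47
  (16/9, 0) → W = -176/9
The feasible region is unbounded (it extends along (2, 1), (1, 0)), but W strictly decreases along every unbounded feasible direction, so there is no improving ray and the maximum is attained at a vertex.

s = 18/47, t = 59/47, maximum W = -906/47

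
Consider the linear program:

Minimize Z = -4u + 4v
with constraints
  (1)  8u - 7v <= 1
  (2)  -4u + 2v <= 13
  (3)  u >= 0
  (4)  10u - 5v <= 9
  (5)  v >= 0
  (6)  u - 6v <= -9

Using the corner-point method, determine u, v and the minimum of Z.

Vertices and Z = -4u + 4v:
  (29/15, 31/15) → Z = 8/15
  (69/41, 73/41) → Z = 16/41
  (0, 13/2) → Z = 26
  (0, 3/2) → Z = 6
The feasible region is unbounded (it extends along (1, 2)), but Z strictly increases along every unbounded feasible direction, so there is no improving ray and the minimum is attained at a vertex.

u = 69/41, v = 73/41, minimum Z = 16/41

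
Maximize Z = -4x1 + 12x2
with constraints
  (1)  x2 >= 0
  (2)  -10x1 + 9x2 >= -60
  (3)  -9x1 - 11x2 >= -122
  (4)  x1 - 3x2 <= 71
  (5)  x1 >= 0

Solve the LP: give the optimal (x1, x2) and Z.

Corner points and Z = -4x1 + 12x2:
  (6, 0) → Z = -24
  (0, 0) → Z = 0
  (1758/191, 680/191) → Z = 1128/191
  (0, 122/11) → Z = 1464/11

x1 = 0, x2 = 122/11, maximum Z = 1464/11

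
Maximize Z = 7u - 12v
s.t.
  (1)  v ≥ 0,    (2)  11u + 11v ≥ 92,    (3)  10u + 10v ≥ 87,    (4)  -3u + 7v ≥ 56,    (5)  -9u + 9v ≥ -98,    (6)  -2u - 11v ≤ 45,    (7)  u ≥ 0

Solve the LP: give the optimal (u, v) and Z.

Vertices and Z = 7u - 12v:
  (49/100, 821/100) → Z = -9509/100
  (0, 87/10) → Z = -522/5
  (595/18, 133/6) → Z = -623/18
The feasible region is unbounded (it extends along (0, 1), (1, 1)), but Z strictly decreases along every unbounded feasible direction, so there is no improving ray and the maximum is attained at a vertex.

At the optimal vertex, -3u + 7v = 56 and -9u + 9v = -98.
Solving simultaneously gives u = 595/18, v = 133/6.

u = 595/18, v = 133/6, maximum Z = -623/18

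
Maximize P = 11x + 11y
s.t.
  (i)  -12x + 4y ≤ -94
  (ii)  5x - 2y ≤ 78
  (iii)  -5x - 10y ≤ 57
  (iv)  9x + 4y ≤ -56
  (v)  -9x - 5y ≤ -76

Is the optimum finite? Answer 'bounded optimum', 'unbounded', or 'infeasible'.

infeasible

The boundaries -12x + 4y = -94 and -9x - 5y = -76 meet at (129/16, 11/16), but that point violates 9x + 4y ≤ -56. Every candidate vertex is excluded by some other constraint, so the feasible region is empty.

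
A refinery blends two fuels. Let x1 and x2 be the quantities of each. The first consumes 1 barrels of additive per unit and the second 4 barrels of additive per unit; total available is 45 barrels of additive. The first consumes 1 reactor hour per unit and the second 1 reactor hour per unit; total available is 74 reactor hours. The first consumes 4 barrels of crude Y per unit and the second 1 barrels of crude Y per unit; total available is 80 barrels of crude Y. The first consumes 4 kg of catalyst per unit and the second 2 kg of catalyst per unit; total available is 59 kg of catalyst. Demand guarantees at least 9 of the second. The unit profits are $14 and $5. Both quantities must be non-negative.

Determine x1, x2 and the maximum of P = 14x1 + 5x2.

x1 = 9, x2 = 9, maximum P = 171

Corner points and P = 14x1 + 5x2:
  (0, 45/4) → P = 225/4
  (0, 9) → P = 45
  (9, 9) → P = 171

At the optimal vertex, x1 + 4x2 = 45 and x2 = 9.
Solving simultaneously gives x1 = 9, x2 = 9.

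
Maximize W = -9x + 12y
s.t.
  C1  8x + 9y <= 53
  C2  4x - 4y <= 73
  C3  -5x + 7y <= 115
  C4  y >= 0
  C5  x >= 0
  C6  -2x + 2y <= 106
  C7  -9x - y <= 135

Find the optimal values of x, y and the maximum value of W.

Corner points and W = -9x + 12y:
  (53/8, 0) → W = -477/8
  (0, 53/9) → W = 212/3
  (0, 0) → W = 0

x = 0, y = 53/9, maximum W = 212/3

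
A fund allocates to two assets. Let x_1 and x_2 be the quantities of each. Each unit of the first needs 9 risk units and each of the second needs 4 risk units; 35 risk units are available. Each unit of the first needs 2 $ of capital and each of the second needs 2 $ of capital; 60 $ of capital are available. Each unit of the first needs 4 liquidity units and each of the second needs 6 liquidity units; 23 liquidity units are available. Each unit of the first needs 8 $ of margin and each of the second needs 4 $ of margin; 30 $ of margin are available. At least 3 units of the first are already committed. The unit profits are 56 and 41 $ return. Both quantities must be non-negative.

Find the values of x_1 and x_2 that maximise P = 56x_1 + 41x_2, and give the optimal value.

Vertices and P = 56x_1 + 41x_2:
  (15/4, 0) → P = 210
  (3, 0) → P = 168
  (3, 3/2) → P = 459/2

x_1 = 3, x_2 = 3/2, maximum P = 459/2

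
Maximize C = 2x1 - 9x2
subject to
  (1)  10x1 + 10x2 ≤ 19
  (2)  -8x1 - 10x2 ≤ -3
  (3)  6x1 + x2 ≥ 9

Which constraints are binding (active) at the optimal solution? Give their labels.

(1) and (2)

Vertices and C = 2x1 - 9x2:
  (8, -61/10) → C = 709/10
  (71/50, 12/25) → C = -37/25
  (87/52, -27/26) → C = 165/13

The maximum is at (8, -61/10). Substituting into each constraint, equality holds for (1) and (2); the remaining constraints have slack.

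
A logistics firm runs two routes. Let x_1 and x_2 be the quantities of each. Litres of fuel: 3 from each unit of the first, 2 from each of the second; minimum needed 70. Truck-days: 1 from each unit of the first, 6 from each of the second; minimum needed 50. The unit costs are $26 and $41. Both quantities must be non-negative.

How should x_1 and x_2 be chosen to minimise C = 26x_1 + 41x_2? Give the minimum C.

The feasible region is unbounded (it extends along (0, 1), (1, 0)), but C strictly increases along every unbounded feasible direction, so there is no improving ray and the minimum is attained at a vertex.

At the optimal vertex, 3x_1 + 2x_2 = 70 and x_1 + 6x_2 = 50.
Solving simultaneously gives x_1 = 20, x_2 = 5.

x_1 = 20, x_2 = 5, minimum C = 725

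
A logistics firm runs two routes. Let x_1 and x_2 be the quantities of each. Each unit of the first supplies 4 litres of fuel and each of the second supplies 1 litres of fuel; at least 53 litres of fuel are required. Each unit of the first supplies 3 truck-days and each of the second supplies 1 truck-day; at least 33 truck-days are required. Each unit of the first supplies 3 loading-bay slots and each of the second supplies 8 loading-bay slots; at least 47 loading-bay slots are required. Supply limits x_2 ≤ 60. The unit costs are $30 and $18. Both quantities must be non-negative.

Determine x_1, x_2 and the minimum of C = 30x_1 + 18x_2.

x_1 = 13, x_2 = 1, minimum C = 408

Feasible corners and C = 30x_1 + 18x_2:
  (0, 53) → C = 954
  (0, 60) → C = 1080
  (47/3, 0) → C = 470
  (13, 1) → C = 408
The feasible region is unbounded (it extends along (1, 0)), but C strictly increases along every unbounded feasible direction, so there is no improving ray and the minimum is attained at a vertex.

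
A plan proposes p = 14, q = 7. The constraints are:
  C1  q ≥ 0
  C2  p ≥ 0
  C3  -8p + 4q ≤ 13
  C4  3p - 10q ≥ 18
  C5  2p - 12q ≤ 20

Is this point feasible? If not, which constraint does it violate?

Constraint C4: 3p - 10q = -28, which is not ≥ 18. All other constraints are satisfied.

not feasible — violates C4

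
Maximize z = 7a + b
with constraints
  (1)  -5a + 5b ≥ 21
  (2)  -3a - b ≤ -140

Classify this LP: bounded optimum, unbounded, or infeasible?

From the feasible point (679/20, 763/20), moving in the direction (5, 5) keeps every constraint satisfied while z increases without bound.

unbounded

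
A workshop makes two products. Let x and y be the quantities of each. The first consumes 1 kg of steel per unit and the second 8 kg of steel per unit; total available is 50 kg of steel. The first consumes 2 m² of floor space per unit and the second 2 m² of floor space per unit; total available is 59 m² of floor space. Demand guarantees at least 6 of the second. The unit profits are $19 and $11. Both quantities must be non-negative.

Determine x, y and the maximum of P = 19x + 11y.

x = 2, y = 6, maximum P = 104

Extreme points and P = 19x + 11y:
  (0, 25/4) → P = 275/4
  (0, 6) → P = 66
  (2, 6) → P = 104

At the optimal vertex, x + 8y = 50 and y = 6.
Solving simultaneously gives x = 2, y = 6.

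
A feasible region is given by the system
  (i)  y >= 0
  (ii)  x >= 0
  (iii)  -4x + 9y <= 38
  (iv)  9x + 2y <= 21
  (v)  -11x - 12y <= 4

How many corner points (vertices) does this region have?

4

Of the 10 pairwise boundary intersections, those satisfying every inequality are:
  (0, 0)
  (7/3, 0)
  (0, 38/9)
  (113/89, 426/89)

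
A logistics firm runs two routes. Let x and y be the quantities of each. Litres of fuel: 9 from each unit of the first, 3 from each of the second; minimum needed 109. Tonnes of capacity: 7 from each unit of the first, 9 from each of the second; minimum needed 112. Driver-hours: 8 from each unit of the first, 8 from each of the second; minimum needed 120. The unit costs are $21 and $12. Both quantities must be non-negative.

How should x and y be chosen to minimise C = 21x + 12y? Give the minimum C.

Extreme points and C = 21x + 12y:
  (0, 109/3) → C = 436
  (16, 0) → C = 336
  (32/3, 13/3) → C = 276
  (23/2, 7/2) → C = 567/2
The feasible region is unbounded (it extends along (0, 1), (1, 0)), but C strictly increases along every unbounded feasible direction, so there is no improving ray and the minimum is attained at a vertex.

The binding constraints are 9x + 3y = 109 and 8x + 8y = 120.
Solving simultaneously gives x = 32/3, y = 13/3.

x = 32/3, y = 13/3, minimum C = 276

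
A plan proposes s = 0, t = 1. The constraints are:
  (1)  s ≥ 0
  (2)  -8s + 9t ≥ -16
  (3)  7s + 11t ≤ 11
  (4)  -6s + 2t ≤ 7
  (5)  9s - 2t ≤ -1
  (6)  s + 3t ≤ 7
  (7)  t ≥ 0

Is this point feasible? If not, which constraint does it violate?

(1): 0 ≥ 0 ✓
(2): 9 ≥ -16 ✓
(3): 11 ≤ 11 ✓
(4): 2 ≤ 7 ✓
(5): -2 ≤ -1 ✓
(6): 3 ≤ 7 ✓
(7): 1 ≥ 0 ✓

feasible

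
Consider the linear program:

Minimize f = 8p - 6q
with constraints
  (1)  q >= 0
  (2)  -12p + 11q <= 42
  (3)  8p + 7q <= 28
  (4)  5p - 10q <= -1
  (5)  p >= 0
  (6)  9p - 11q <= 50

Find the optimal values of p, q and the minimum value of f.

p = 0, q = 42/11, minimum f = -252/11

Feasible corners and f = 8p - 6q:
  (7/86, 168/43) → f = -980/43
  (0, 42/11) → f = -252/11
  (273/115, 148/115) → f = 1296/115
  (0, 1/10) → f = -3/5

At the optimal vertex, -12p + 11q = 42 and p = 0.
Solving simultaneously gives p = 0, q = 42/11.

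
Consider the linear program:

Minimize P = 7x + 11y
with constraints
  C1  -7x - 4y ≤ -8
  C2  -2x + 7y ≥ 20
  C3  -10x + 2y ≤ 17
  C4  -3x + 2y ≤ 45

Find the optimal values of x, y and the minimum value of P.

Feasible corners and P = 7x + 11y:
  (-8/19, 52/19) → P = 516/19
  (-26/27, 199/54) → P = 1825/54
  (4, 57/2) → P = 683/2
The feasible region is unbounded (it extends along (2, 3), (7, 2)), but P strictly increases along every unbounded feasible direction, so there is no improving ray and the minimum is attained at a vertex.

x = -8/19, y = 52/19, minimum P = 516/19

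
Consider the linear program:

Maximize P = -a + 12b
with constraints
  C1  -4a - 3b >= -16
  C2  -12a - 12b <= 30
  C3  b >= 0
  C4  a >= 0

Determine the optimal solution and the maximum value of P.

Extreme points and P = -a + 12b:
  (4, 0) → P = -4
  (0, 16/3) → P = 64
  (0, 0) → P = 0

The optimum lies where -4a - 3b = -16 and a = 0.
Solving simultaneously gives a = 0, b = 16/3.

a = 0, b = 16/3, maximum P = 64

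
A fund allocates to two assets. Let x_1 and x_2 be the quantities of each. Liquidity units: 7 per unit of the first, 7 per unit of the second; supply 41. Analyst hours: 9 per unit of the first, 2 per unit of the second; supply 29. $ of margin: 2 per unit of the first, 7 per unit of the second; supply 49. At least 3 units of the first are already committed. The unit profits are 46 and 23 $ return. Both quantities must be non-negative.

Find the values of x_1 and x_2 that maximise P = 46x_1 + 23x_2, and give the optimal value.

x_1 = 3, x_2 = 1, maximum P = 161

Corner points and P = 46x_1 + 23x_2:
  (29/9, 0) → P = 1334/9
  (3, 0) → P = 138
  (3, 1) → P = 161

At the optimal vertex, 9x_1 + 2x_2 = 29 and x_1 = 3.
Solving simultaneously gives x_1 = 3, x_2 = 1.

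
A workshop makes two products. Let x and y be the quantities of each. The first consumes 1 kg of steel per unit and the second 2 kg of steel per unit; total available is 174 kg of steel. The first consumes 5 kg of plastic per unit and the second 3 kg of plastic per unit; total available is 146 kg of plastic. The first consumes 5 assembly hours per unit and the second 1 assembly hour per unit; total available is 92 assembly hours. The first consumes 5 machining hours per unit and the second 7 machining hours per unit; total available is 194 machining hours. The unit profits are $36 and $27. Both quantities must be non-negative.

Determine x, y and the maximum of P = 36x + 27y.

x = 15, y = 17, maximum P = 999

Corner points and P = 36x + 27y:
  (0, 0) → P = 0
  (0, 194/7) → P = 5238/7
  (92/5, 0) → P = 3312/5
  (15, 17) → P = 999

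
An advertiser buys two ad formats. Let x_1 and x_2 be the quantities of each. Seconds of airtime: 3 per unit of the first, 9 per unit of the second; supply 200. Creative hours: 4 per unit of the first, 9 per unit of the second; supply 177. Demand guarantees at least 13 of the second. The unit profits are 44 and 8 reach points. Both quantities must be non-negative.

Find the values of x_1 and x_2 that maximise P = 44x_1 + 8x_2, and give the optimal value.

Feasible corners and P = 44x_1 + 8x_2:
  (0, 59/3) → P = 472/3
  (0, 13) → P = 104
  (15, 13) → P = 764

x_1 = 15, x_2 = 13, maximum P = 764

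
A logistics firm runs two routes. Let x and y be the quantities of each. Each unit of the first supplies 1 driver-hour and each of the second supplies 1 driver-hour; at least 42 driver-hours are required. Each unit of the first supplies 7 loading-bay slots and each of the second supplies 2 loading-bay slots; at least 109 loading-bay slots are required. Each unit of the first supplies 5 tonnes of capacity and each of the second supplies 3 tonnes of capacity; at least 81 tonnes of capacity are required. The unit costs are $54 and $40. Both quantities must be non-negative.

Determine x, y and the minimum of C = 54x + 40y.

Extreme points and C = 54x + 40y:
  (0, 109/2) → C = 2180
  (42, 0) → C = 2268
  (5, 37) → C = 1750
The feasible region is unbounded (it extends along (0, 1), (1, 0)), but C strictly increases along every unbounded feasible direction, so there is no improving ray and the minimum is attained at a vertex.

x = 5, y = 37, minimum C = 1750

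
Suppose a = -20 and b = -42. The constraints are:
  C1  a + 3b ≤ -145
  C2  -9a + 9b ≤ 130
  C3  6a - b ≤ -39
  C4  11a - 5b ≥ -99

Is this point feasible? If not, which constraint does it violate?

feasible

C1: -146 ≤ -145 ✓
C2: -198 ≤ 130 ✓
C3: -78 ≤ -39 ✓
C4: -10 ≥ -99 ✓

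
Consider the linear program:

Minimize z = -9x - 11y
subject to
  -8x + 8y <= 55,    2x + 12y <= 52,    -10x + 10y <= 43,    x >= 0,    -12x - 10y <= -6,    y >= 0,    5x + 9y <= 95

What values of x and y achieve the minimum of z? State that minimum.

x = 19, y = 0, minimum z = -171

Extreme points and z = -9x - 11y:
  (1/35, 303/70) → z = -3351/70
  (16, 5/3) → z = -487/3
  (0, 43/10) → z = -473/10
  (0, 3/5) → z = -33/5
  (1/2, 0) → z = -9/2
  (19, 0) → z = -171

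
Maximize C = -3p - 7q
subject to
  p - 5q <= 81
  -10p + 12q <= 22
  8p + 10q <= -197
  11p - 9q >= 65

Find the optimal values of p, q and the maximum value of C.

p = -202/23, q = -413/23, maximum C = 3497/23

Vertices and C = -3p - 7q:
  (-7/2, -169/10) → C = 644/5
  (-202/23, -413/23) → C = 3497/23
  (-1123/182, -2687/182) → C = 853/7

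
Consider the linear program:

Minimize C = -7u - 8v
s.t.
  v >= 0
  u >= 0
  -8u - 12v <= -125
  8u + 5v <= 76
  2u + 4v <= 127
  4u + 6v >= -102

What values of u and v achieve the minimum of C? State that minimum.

u = 0, v = 76/5, minimum C = -608/5

Extreme points and C = -7u - 8v:
  (0, 125/12) → C = -250/3
  (0, 76/5) → C = -608/5
  (41/8, 7) → C = -735/8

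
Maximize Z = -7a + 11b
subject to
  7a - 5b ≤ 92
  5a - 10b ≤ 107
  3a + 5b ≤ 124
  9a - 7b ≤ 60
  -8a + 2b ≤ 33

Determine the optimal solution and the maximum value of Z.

Vertices and Z = -7a + 11b:
  (-149/55, -663/55) → Z = -1250/11
  (-272/35, -1021/70) → Z = -7423/70
  (584/33, 156/11) → Z = 1060/33
  (83/46, 1091/46) → Z = 5710/23

a = 83/46, b = 1091/46, maximum Z = 5710/23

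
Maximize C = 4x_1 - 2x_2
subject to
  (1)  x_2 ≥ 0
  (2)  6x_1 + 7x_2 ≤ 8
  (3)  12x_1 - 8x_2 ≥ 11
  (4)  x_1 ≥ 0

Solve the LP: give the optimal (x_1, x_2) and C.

Corner points and C = 4x_1 - 2x_2:
  (4/3, 0) → C = 16/3
  (11/12, 0) → C = 11/3
  (47/44, 5/22) → C = 42/11

At the optimal vertex, x_2 = 0 and 6x_1 + 7x_2 = 8.
Solving simultaneously gives x_1 = 4/3, x_2 = 0.

x_1 = 4/3, x_2 = 0, maximum C = 16/3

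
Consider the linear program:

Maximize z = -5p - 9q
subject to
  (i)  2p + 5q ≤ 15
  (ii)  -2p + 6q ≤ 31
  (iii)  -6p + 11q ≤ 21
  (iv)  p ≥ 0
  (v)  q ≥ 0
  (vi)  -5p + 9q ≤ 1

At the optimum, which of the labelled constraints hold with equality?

Vertices and z = -5p - 9q:
  (15/2, 0) → z = -75/2
  (130/43, 77/43) → z = -1343/43
  (0, 0) → z = 0
  (0, 1/9) → z = -1

The maximum is at (0, 0). Substituting into each constraint, equality holds for (iv) and (v); the remaining constraints have slack.

(iv) and (v)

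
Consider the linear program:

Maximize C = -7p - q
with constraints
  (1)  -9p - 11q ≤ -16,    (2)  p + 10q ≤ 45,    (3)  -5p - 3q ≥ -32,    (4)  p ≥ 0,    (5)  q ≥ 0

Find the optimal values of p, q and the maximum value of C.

p = 0, q = 16/11, maximum C = -16/11

Feasible corners and C = -7p - q:
  (0, 16/11) → C = -16/11
  (16/9, 0) → C = -112/9
  (185/47, 193/47) → C = -1488/47
  (0, 9/2) → C = -9/2
  (32/5, 0) → C = -224/5

The optimum lies where -9p - 11q = -16 and p = 0.
Solving simultaneously gives p = 0, q = 16/11.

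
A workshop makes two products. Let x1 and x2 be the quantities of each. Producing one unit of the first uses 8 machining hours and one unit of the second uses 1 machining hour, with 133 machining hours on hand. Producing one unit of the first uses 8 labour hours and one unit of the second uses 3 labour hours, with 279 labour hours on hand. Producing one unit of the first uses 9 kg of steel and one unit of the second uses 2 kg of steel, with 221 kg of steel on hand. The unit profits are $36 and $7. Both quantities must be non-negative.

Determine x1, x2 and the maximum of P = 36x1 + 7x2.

Vertices and P = 36x1 + 7x2:
  (0, 0) → P = 0
  (0, 93) → P = 651
  (133/8, 0) → P = 1197/2
  (15/2, 73) → P = 781

The optimum lies where 8x1 + x2 = 133 and 8x1 + 3x2 = 279.
Solving simultaneously gives x1 = 15/2, x2 = 73.

x1 = 15/2, x2 = 73, maximum P = 781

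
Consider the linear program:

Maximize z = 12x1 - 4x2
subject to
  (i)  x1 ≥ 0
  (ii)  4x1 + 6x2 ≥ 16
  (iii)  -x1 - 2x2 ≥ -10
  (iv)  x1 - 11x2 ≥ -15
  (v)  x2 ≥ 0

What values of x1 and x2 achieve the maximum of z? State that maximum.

x1 = 10, x2 = 0, maximum z = 120

Feasible corners and z = 12x1 - 4x2:
  (43/25, 38/25) → z = 364/25
  (4, 0) → z = 48
  (80/13, 25/13) → z = 860/13
  (10, 0) → z = 120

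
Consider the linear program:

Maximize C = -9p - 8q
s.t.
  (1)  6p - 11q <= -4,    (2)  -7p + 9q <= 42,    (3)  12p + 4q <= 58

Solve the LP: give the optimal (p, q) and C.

p = -426/23, q = -224/23, maximum C = 5626/23

Feasible corners and C = -9p - 8q:
  (-426/23, -224/23) → C = 5626/23
  (311/78, 33/13) → C = -1461/26
  (177/68, 455/68) → C = -5233/68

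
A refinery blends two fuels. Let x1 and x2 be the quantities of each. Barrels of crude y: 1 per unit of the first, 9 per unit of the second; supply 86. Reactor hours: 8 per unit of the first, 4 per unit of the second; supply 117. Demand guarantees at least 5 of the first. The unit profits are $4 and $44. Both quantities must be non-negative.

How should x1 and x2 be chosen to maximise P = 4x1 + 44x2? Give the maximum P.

The binding constraints are x1 + 9x2 = 86 and x1 = 5.
Solving simultaneously gives x1 = 5, x2 = 9.

x1 = 5, x2 = 9, maximum P = 416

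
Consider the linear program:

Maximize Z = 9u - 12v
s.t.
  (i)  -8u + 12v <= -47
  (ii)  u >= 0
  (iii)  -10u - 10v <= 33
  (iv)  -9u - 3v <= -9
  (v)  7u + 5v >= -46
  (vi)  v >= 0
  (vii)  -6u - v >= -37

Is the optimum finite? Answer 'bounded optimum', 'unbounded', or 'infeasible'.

Feasible corners and Z = 9u - 12v:
  (47/8, 0) → Z = 423/8
  (491/80, 7/40) → Z = 4251/80
  (37/6, 0) → Z = 111/2
The feasible region has finitely many vertices and no improving ray; the maximum is 111/2 at (37/6, 0).

bounded optimum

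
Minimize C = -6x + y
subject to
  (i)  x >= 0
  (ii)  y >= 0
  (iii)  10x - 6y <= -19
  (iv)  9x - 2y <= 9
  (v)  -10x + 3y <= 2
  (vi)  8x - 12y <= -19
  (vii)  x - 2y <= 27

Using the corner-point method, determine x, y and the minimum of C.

Extreme points and C = -6x + y:
  (46/17, 261/34) → C = -291/34
  (3/2, 17/3) → C = -10/3
  (31/7, 108/7) → C = -78/7

x = 31/7, y = 108/7, minimum C = -78/7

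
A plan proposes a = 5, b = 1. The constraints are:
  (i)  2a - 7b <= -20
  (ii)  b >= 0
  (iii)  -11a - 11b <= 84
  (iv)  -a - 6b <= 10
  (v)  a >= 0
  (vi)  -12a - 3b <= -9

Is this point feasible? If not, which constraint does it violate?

not feasible — violates (i)

Constraint (i): 2a - 7b = 3, which is not ≤ -20. All other constraints are satisfied.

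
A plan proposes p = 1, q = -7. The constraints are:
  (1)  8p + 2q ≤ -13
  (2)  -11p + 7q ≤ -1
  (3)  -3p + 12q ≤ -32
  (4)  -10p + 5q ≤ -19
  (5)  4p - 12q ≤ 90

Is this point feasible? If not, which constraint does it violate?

Constraint (1): 8p + 2q = -6, which is not ≤ -13. All other constraints are satisfied.

not feasible — violates (1)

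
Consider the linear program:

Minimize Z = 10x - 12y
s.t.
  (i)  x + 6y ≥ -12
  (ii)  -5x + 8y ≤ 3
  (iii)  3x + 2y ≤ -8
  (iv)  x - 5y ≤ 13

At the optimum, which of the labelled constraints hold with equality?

Feasible corners and Z = 10x - 12y:
  (-3, -3/2) → Z = -12
  (-3/2, -7/4) → Z = 6
  (-35/17, -31/34) → Z = -164/17

The minimum is at (-3, -3/2). Substituting into each constraint, equality holds for (i) and (ii); the remaining constraints have slack.

(i) and (ii)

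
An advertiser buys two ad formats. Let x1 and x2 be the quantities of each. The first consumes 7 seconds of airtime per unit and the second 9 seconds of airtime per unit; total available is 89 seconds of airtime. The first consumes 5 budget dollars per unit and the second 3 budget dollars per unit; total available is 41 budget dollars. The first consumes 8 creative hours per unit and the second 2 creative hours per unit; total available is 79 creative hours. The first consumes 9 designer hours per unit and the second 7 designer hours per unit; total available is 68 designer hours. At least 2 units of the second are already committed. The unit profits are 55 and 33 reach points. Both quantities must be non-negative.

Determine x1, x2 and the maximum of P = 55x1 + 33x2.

x1 = 6, x2 = 2, maximum P = 396

Feasible corners and P = 55x1 + 33x2:
  (0, 68/7) → P = 2244/7
  (0, 2) → P = 66
  (6, 2) → P = 396

The optimum lies where 9x1 + 7x2 = 68 and x2 = 2.
Solving simultaneously gives x1 = 6, x2 = 2.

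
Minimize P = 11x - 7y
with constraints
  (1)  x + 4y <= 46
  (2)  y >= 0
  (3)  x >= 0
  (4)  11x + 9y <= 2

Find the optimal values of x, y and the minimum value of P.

Feasible corners and P = 11x - 7y:
  (0, 0) → P = 0
  (2/11, 0) → P = 2
  (0, 2/9) → P = -14/9

The optimum lies where x = 0 and 11x + 9y = 2.
Solving simultaneously gives x = 0, y = 2/9.

x = 0, y = 2/9, minimum P = -14/9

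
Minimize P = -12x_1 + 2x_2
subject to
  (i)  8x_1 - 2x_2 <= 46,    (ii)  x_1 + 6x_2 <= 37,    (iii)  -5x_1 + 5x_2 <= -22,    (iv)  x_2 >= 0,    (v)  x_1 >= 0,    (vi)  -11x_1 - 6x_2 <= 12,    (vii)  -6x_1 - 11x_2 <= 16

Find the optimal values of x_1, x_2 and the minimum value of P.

x_1 = 31/5, x_2 = 9/5, minimum P = -354/5

Feasible corners and P = -12x_1 + 2x_2:
  (31/5, 9/5) → P = -354/5
  (23/4, 0) → P = -69
  (22/5, 0) → P = -264/5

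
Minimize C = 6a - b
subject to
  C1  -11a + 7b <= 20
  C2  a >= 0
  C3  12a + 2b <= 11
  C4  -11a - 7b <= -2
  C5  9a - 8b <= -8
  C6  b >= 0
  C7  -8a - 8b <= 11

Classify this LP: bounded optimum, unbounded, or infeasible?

Vertices and C = 6a - b:
  (0, 20/7) → C = -20/7
  (37/106, 361/106) → C = -139/106
  (0, 1) → C = -1
  (12/19, 65/38) → C = 79/38
The feasible region has finitely many vertices and no improving ray; the minimum is -20/7 at (0, 20/7).

bounded optimum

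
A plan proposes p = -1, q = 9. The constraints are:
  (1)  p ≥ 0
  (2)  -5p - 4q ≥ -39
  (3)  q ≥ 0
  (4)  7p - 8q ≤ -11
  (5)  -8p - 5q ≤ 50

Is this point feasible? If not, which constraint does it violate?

Constraint (1): p = -1, which is not ≥ 0. All other constraints are satisfied.

not feasible — violates (1)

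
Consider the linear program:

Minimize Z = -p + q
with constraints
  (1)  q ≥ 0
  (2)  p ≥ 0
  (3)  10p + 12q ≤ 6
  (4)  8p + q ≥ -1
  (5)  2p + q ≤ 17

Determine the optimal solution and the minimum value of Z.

p = 3/5, q = 0, minimum Z = -3/5

Feasible corners and Z = -p + q:
  (0, 0) → Z = 0
  (3/5, 0) → Z = -3/5
  (0, 1/2) → Z = 1/2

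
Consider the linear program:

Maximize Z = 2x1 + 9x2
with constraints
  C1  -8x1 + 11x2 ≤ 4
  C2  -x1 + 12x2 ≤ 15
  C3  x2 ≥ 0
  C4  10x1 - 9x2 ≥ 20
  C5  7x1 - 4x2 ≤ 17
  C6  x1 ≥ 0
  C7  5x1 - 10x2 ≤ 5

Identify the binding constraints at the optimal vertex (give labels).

Extreme points and Z = 2x1 + 9x2:
  (73/23, 30/23) → Z = 416/23
  (31/11, 10/11) → Z = 152/11
  (3, 1) → Z = 15

The maximum is at (73/23, 30/23). Substituting into each constraint, equality holds for C4 and C5; the remaining constraints have slack.

C4 and C5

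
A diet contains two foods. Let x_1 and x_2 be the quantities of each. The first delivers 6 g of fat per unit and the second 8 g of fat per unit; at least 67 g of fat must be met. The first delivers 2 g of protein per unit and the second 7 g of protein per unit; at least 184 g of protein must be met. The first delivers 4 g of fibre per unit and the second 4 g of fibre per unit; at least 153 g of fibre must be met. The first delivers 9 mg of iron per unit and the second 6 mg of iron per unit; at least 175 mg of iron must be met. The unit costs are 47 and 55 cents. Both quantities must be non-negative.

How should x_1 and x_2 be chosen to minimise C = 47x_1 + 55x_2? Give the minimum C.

Extreme points and C = 47x_1 + 55x_2:
  (0, 153/4) → C = 8415/4
  (92, 0) → C = 4324
  (67/4, 43/2) → C = 7879/4
The feasible region is unbounded (it extends along (0, 1), (1, 0)), but C strictly increases along every unbounded feasible direction, so there is no improving ray and the minimum is attained at a vertex.

The binding constraints are 2x_1 + 7x_2 = 184 and 4x_1 + 4x_2 = 153.
Solving simultaneously gives x_1 = 67/4, x_2 = 43/2.

x_1 = 67/4, x_2 = 43/2, minimum C = 7879/4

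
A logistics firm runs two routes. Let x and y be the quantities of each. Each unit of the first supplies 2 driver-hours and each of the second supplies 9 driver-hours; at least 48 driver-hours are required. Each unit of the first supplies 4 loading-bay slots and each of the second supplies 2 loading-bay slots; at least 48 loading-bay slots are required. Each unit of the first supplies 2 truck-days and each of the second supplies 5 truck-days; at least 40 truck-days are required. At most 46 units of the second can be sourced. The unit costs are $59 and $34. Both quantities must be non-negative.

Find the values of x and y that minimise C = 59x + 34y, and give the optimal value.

x = 10, y = 4, minimum C = 726

Feasible corners and C = 59x + 34y:
  (0, 24) → C = 816
  (0, 46) → C = 1564
  (24, 0) → C = 1416
  (15, 2) → C = 953
  (10, 4) → C = 726
The feasible region is unbounded (it extends along (1, 0)), but C strictly increases along every unbounded feasible direction, so there is no improving ray and the minimum is attained at a vertex.

The binding constraints are 4x + 2y = 48 and 2x + 5y = 40.
Solving simultaneously gives x = 10, y = 4.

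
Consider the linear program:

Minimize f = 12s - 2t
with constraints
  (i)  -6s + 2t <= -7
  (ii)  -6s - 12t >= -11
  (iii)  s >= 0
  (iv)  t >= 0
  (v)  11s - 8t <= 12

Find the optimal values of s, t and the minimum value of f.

s = 16/13, t = 5/26, minimum f = 187/13

Corner points and f = 12s - 2t:
  (53/42, 2/7) → f = 102/7
  (16/13, 5/26) → f = 187/13
  (58/45, 49/180) → f = 1343/90

The optimum lies where -6s + 2t = -7 and 11s - 8t = 12.
Solving simultaneously gives s = 16/13, t = 5/26.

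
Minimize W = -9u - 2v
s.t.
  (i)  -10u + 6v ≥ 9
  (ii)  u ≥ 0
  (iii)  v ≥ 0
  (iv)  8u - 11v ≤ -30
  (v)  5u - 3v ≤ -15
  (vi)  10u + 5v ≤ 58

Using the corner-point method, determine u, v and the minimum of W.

u = 9/5, v = 8, minimum W = -161/5

Corner points and W = -9u - 2v:
  (0, 5) → W = -10
  (0, 58/5) → W = -116/5
  (9/5, 8) → W = -161/5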